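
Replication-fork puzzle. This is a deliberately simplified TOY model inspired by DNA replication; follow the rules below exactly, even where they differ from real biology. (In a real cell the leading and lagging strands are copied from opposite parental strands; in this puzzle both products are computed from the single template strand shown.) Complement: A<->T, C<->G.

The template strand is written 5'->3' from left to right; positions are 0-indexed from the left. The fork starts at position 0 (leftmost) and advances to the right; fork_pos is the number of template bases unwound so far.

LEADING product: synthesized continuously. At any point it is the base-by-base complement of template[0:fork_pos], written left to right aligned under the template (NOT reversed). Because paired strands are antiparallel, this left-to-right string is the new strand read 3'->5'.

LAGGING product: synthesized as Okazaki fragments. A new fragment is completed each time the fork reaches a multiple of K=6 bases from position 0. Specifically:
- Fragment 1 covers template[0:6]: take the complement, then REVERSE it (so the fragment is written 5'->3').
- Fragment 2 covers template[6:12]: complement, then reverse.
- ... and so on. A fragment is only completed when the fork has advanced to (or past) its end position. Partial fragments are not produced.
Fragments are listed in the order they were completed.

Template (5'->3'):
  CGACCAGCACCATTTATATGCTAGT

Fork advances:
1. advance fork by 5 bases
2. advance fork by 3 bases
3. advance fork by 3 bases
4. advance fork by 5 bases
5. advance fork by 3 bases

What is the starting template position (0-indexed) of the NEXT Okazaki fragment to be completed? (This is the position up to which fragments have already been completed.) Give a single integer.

Answer: 18

Derivation:
Step 1: advance 5 -> fork_pos = 0 + 5 = 5. Next multiple of 6 is 6 (not reached); still 0 fragment(s).
Step 2: advance 3 -> fork_pos = 5 + 3 = 8. Reached multiple(s) of 6: 6 -> fragment 1 completed (1 total).
Step 3: advance 3 -> fork_pos = 8 + 3 = 11. Next multiple of 6 is 12 (not reached); still 1 fragment(s).
Step 4: advance 5 -> fork_pos = 11 + 5 = 16. Reached multiple(s) of 6: 12 -> fragment 2 completed (2 total).
Step 5: advance 3 -> fork_pos = 16 + 3 = 19. Reached multiple(s) of 6: 18 -> fragment 3 completed (3 total).
3 fragment(s) completed, covering template[0:18] (3 x 6 = 18). The next fragment, fragment 4, covers template[18:24], so it starts at position 18.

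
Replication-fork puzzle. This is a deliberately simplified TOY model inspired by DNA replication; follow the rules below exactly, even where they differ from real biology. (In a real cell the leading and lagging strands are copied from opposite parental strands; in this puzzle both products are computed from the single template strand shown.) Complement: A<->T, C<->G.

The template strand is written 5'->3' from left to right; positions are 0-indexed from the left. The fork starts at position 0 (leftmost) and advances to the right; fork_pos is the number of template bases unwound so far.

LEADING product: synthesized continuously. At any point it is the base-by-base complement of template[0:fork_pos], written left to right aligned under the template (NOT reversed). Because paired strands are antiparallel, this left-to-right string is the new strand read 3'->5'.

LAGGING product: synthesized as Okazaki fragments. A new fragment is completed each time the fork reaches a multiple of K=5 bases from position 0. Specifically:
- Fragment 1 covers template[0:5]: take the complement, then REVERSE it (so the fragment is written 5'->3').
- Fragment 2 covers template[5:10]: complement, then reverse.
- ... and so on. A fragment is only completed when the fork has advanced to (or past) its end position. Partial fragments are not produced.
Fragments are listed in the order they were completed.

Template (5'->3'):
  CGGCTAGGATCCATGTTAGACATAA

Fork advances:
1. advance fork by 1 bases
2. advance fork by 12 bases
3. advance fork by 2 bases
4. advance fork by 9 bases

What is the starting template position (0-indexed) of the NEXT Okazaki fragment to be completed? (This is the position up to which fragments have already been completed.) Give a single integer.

Step 1: advance 1 -> fork_pos = 0 + 1 = 1. Next multiple of 5 is 5 (not reached); still 0 fragment(s).
Step 2: advance 12 -> fork_pos = 1 + 12 = 13. Reached multiple(s) of 5: 5, 10 -> fragments 1-2 completed (2 total).
Step 3: advance 2 -> fork_pos = 13 + 2 = 15. Reached multiple(s) of 5: 15 -> fragment 3 completed (3 total).
Step 4: advance 9 -> fork_pos = 15 + 9 = 24. Reached multiple(s) of 5: 20 -> fragment 4 completed (4 total).
4 fragment(s) completed, covering template[0:20] (4 x 5 = 20). The next fragment, fragment 5, covers template[20:25], so it starts at position 20.

Answer: 20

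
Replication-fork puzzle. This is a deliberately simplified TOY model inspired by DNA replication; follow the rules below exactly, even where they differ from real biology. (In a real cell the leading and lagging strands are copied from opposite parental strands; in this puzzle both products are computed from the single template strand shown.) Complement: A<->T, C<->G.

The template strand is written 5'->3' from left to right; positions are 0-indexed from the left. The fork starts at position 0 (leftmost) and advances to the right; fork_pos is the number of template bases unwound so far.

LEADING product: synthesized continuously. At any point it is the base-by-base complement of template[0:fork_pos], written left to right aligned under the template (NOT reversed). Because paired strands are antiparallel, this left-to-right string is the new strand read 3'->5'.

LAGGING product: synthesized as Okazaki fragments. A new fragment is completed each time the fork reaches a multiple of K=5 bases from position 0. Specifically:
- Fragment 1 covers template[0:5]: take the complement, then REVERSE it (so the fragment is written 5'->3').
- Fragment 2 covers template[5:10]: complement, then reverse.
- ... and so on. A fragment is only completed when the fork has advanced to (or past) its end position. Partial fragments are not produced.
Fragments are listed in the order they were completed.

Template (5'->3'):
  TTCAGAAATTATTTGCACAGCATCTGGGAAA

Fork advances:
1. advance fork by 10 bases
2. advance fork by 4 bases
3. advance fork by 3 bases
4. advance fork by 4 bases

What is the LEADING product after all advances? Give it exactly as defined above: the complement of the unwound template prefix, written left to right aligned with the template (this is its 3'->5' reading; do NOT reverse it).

Answer: AAGTCTTTAATAAACGTGTCG

Derivation:
Step 1: advance 10 -> fork_pos = 0 + 10 = 10.
Step 2: advance 4 -> fork_pos = 10 + 4 = 14.
Step 3: advance 3 -> fork_pos = 14 + 3 = 17.
Step 4: advance 4 -> fork_pos = 17 + 4 = 21.
Unwound prefix: template[0:21] = TTCAGAAATTATTTGCACAGC
Complement it base by base (A<->T, C<->G), keeping left-to-right order:
  [0:5] TTCAG -> AAGTC
  [5:10] AAATT -> TTTAA
  [10:15] ATTTG -> TAAAC
  [15:20] CACAG -> GTGTC
  [20:21] C -> G
Concatenate: AAGTCTTTAATAAACGTGTCG (length 21; written aligned with the template, i.e. 3'->5').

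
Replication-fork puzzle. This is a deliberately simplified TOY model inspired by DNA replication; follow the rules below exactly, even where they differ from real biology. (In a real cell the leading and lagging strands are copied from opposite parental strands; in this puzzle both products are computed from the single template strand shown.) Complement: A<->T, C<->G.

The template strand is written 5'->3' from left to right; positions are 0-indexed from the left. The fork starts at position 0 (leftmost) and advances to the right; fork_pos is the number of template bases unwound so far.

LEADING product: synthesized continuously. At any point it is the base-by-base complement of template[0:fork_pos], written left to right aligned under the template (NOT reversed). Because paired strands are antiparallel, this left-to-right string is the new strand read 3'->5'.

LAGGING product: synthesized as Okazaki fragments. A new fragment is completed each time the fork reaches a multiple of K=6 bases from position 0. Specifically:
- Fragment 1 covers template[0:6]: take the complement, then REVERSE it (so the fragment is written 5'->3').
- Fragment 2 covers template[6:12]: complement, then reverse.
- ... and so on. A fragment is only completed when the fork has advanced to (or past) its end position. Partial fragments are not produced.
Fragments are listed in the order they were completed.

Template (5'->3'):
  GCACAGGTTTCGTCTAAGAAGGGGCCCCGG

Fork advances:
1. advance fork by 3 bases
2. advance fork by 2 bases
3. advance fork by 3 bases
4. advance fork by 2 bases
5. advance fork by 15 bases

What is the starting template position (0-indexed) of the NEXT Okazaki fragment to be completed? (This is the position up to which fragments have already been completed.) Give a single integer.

Answer: 24

Derivation:
Step 1: advance 3 -> fork_pos = 0 + 3 = 3. Next multiple of 6 is 6 (not reached); still 0 fragment(s).
Step 2: advance 2 -> fork_pos = 3 + 2 = 5. Next multiple of 6 is 6 (not reached); still 0 fragment(s).
Step 3: advance 3 -> fork_pos = 5 + 3 = 8. Reached multiple(s) of 6: 6 -> fragment 1 completed (1 total).
Step 4: advance 2 -> fork_pos = 8 + 2 = 10. Next multiple of 6 is 12 (not reached); still 1 fragment(s).
Step 5: advance 15 -> fork_pos = 10 + 15 = 25. Reached multiple(s) of 6: 12, 18, 24 -> fragments 2-4 completed (4 total).
4 fragment(s) completed, covering template[0:24] (4 x 6 = 24). The next fragment, fragment 5, covers template[24:30], so it starts at position 24.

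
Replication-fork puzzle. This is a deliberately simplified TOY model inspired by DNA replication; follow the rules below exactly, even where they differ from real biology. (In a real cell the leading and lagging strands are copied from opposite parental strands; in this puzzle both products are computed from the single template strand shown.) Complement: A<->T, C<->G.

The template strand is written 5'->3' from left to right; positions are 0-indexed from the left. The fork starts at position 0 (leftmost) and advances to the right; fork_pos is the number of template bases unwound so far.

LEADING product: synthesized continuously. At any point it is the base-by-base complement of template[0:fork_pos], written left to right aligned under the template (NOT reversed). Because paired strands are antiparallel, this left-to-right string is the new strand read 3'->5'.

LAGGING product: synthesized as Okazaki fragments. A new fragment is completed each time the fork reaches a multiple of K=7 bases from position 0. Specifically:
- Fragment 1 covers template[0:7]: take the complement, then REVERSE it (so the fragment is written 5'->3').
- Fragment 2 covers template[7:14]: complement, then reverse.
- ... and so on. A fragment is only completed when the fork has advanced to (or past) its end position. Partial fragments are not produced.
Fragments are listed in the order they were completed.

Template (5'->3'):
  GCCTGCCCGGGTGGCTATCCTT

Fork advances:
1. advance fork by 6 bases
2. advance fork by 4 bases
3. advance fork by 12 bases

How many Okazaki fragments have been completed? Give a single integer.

Answer: 3

Derivation:
Step 1: advance 6 -> fork_pos = 0 + 6 = 6. Next multiple of 7 is 7 (not reached); still 0 fragment(s).
Step 2: advance 4 -> fork_pos = 6 + 4 = 10. Reached multiple(s) of 7: 7 -> fragment 1 completed (1 total).
Step 3: advance 12 -> fork_pos = 10 + 12 = 22. Reached multiple(s) of 7: 14, 21 -> fragments 2-3 completed (3 total).
Check: final fork_pos = 22; the multiples of 7 that are <= 22 are 7..21 -> 22 // 7 = 3 completed fragment(s).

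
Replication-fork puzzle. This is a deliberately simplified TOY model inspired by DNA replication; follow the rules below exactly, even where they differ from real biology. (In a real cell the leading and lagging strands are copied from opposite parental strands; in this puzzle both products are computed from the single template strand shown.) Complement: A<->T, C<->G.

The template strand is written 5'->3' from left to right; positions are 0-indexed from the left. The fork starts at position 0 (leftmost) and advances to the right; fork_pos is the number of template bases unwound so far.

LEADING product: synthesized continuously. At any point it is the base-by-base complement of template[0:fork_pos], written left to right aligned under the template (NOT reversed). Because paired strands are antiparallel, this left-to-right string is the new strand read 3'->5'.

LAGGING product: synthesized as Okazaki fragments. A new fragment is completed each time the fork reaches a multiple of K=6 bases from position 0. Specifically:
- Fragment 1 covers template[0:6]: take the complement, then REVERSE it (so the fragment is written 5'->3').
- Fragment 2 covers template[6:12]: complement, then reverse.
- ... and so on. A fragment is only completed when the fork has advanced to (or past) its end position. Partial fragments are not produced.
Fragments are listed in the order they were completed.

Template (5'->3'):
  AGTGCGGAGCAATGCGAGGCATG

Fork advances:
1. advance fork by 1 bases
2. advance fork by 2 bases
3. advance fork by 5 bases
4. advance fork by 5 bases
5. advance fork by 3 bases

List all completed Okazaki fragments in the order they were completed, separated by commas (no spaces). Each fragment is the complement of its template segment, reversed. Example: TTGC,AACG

Step 1: advance 1 -> fork_pos = 0 + 1 = 1. Next multiple of 6 is 6 (not reached); still 0 fragment(s).
Step 2: advance 2 -> fork_pos = 1 + 2 = 3. Next multiple of 6 is 6 (not reached); still 0 fragment(s).
Step 3: advance 5 -> fork_pos = 3 + 5 = 8. Reached multiple(s) of 6: 6 -> fragment 1 completed (1 total).
Step 4: advance 5 -> fork_pos = 8 + 5 = 13. Reached multiple(s) of 6: 12 -> fragment 2 completed (2 total).
Step 5: advance 3 -> fork_pos = 13 + 3 = 16. Next multiple of 6 is 18 (not reached); still 2 fragment(s).
Final fork_pos = 16, so 2 fragment(s) are complete. Build each: template segment -> complement -> reverse.
Fragment 1: template[0:6] = AGTGCG -> complement TCACGC -> reversed CGCACT
Fragment 2: template[6:12] = GAGCAA -> complement CTCGTT -> reversed TTGCTC

Answer: CGCACT,TTGCTC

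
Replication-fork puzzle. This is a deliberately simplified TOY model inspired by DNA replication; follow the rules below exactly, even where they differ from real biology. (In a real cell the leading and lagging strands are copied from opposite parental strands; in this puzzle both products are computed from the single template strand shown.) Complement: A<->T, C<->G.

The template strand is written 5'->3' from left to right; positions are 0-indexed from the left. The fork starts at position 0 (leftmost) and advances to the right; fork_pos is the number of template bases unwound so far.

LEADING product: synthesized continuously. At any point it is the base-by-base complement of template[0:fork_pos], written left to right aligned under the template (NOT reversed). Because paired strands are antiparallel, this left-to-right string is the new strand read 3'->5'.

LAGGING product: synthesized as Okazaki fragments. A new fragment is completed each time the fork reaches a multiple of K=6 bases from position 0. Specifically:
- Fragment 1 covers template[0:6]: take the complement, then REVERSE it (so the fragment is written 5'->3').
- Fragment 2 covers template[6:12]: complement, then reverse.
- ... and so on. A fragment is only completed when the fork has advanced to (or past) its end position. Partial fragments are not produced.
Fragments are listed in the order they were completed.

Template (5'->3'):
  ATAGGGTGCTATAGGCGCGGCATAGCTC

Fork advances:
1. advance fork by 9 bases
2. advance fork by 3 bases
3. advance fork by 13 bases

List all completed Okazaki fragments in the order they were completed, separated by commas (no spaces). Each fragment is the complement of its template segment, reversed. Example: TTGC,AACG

Step 1: advance 9 -> fork_pos = 0 + 9 = 9. Reached multiple(s) of 6: 6 -> fragment 1 completed (1 total).
Step 2: advance 3 -> fork_pos = 9 + 3 = 12. Reached multiple(s) of 6: 12 -> fragment 2 completed (2 total).
Step 3: advance 13 -> fork_pos = 12 + 13 = 25. Reached multiple(s) of 6: 18, 24 -> fragments 3-4 completed (4 total).
Final fork_pos = 25, so 4 fragment(s) are complete. Build each: template segment -> complement -> reverse.
Fragment 1: template[0:6] = ATAGGG -> complement TATCCC -> reversed CCCTAT
Fragment 2: template[6:12] = TGCTAT -> complement ACGATA -> reversed ATAGCA
Fragment 3: template[12:18] = AGGCGC -> complement TCCGCG -> reversed GCGCCT
Fragment 4: template[18:24] = GGCATA -> complement CCGTAT -> reversed TATGCC

Answer: CCCTAT,ATAGCA,GCGCCT,TATGCC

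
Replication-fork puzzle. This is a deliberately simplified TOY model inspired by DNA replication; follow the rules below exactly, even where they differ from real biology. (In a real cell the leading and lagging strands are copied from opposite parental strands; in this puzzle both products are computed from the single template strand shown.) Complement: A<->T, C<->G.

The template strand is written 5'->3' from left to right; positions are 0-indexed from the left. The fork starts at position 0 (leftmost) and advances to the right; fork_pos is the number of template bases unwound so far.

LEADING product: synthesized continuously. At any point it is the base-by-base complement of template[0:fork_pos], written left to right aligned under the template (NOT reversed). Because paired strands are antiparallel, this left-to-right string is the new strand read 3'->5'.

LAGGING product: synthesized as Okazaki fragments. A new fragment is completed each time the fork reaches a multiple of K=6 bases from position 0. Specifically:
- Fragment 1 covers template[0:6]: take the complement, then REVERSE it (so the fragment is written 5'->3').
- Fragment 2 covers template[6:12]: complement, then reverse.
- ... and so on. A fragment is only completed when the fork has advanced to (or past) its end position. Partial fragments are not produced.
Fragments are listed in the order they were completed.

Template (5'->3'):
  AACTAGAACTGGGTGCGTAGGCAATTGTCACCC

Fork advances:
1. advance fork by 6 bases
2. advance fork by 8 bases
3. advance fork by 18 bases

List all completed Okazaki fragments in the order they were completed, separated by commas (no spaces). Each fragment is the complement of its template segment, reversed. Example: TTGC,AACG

Step 1: advance 6 -> fork_pos = 0 + 6 = 6. Reached multiple(s) of 6: 6 -> fragment 1 completed (1 total).
Step 2: advance 8 -> fork_pos = 6 + 8 = 14. Reached multiple(s) of 6: 12 -> fragment 2 completed (2 total).
Step 3: advance 18 -> fork_pos = 14 + 18 = 32. Reached multiple(s) of 6: 18, 24, 30 -> fragments 3-5 completed (5 total).
Final fork_pos = 32, so 5 fragment(s) are complete. Build each: template segment -> complement -> reverse.
Fragment 1: template[0:6] = AACTAG -> complement TTGATC -> reversed CTAGTT
Fragment 2: template[6:12] = AACTGG -> complement TTGACC -> reversed CCAGTT
Fragment 3: template[12:18] = GTGCGT -> complement CACGCA -> reversed ACGCAC
Fragment 4: template[18:24] = AGGCAA -> complement TCCGTT -> reversed TTGCCT
Fragment 5: template[24:30] = TTGTCA -> complement AACAGT -> reversed TGACAA

Answer: CTAGTT,CCAGTT,ACGCAC,TTGCCT,TGACAA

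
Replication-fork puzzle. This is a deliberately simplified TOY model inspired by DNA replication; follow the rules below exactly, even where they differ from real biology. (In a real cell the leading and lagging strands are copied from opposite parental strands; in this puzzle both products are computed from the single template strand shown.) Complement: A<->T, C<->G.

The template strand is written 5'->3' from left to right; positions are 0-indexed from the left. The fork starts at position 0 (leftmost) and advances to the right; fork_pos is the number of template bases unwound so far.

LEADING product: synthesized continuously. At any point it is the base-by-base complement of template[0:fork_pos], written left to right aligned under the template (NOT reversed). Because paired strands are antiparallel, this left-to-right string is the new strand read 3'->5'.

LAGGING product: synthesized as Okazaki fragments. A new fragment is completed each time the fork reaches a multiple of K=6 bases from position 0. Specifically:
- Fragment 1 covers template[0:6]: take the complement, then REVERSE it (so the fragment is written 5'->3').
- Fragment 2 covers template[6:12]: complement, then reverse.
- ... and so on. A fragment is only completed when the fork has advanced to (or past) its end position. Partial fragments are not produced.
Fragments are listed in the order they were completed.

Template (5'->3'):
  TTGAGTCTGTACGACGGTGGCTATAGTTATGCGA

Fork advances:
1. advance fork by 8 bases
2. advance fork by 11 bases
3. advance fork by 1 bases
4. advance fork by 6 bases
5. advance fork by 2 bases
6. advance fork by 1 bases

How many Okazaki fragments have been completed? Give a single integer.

Step 1: advance 8 -> fork_pos = 0 + 8 = 8. Reached multiple(s) of 6: 6 -> fragment 1 completed (1 total).
Step 2: advance 11 -> fork_pos = 8 + 11 = 19. Reached multiple(s) of 6: 12, 18 -> fragments 2-3 completed (3 total).
Step 3: advance 1 -> fork_pos = 19 + 1 = 20. Next multiple of 6 is 24 (not reached); still 3 fragment(s).
Step 4: advance 6 -> fork_pos = 20 + 6 = 26. Reached multiple(s) of 6: 24 -> fragment 4 completed (4 total).
Step 5: advance 2 -> fork_pos = 26 + 2 = 28. Next multiple of 6 is 30 (not reached); still 4 fragment(s).
Step 6: advance 1 -> fork_pos = 28 + 1 = 29. Next multiple of 6 is 30 (not reached); still 4 fragment(s).
Check: final fork_pos = 29; the multiples of 6 that are <= 29 are 6..24 -> 29 // 6 = 4 completed fragment(s).

Answer: 4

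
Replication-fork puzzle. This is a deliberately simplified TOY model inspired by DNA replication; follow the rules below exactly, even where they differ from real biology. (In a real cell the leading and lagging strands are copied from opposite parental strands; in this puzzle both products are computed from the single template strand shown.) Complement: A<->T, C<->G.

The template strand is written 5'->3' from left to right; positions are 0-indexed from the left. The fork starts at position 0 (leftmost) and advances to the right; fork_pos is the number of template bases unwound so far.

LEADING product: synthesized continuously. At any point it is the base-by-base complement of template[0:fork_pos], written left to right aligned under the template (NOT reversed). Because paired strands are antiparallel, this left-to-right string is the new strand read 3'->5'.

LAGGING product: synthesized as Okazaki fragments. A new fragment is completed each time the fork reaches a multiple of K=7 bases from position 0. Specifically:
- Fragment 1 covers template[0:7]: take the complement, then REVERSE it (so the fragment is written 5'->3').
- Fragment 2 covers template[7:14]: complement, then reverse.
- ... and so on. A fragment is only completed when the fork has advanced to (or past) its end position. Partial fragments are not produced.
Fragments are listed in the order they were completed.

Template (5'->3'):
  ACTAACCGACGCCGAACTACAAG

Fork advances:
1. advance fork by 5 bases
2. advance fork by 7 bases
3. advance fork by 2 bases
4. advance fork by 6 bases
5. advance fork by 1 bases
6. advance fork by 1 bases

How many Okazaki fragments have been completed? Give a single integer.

Answer: 3

Derivation:
Step 1: advance 5 -> fork_pos = 0 + 5 = 5. Next multiple of 7 is 7 (not reached); still 0 fragment(s).
Step 2: advance 7 -> fork_pos = 5 + 7 = 12. Reached multiple(s) of 7: 7 -> fragment 1 completed (1 total).
Step 3: advance 2 -> fork_pos = 12 + 2 = 14. Reached multiple(s) of 7: 14 -> fragment 2 completed (2 total).
Step 4: advance 6 -> fork_pos = 14 + 6 = 20. Next multiple of 7 is 21 (not reached); still 2 fragment(s).
Step 5: advance 1 -> fork_pos = 20 + 1 = 21. Reached multiple(s) of 7: 21 -> fragment 3 completed (3 total).
Step 6: advance 1 -> fork_pos = 21 + 1 = 22. Next multiple of 7 is 28 (not reached); still 3 fragment(s).
Check: final fork_pos = 22; the multiples of 7 that are <= 22 are 7..21 -> 22 // 7 = 3 completed fragment(s).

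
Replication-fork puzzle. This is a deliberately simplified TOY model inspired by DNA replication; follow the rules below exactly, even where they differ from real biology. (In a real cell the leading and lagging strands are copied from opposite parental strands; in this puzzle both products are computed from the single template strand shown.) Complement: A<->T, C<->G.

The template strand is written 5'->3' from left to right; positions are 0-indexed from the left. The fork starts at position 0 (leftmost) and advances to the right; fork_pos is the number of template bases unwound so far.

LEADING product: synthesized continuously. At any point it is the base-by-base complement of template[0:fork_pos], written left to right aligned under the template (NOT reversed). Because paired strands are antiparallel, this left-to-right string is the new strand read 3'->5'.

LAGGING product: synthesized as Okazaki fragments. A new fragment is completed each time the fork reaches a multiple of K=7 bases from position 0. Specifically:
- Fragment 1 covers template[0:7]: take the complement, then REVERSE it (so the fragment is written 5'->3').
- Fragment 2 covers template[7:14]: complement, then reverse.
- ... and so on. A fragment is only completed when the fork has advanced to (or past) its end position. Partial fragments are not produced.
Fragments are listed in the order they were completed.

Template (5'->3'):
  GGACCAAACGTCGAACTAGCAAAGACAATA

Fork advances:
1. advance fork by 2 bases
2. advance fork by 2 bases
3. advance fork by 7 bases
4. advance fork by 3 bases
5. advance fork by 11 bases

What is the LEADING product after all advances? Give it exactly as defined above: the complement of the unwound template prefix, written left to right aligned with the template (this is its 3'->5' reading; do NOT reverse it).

Step 1: advance 2 -> fork_pos = 0 + 2 = 2.
Step 2: advance 2 -> fork_pos = 2 + 2 = 4.
Step 3: advance 7 -> fork_pos = 4 + 7 = 11.
Step 4: advance 3 -> fork_pos = 11 + 3 = 14.
Step 5: advance 11 -> fork_pos = 14 + 11 = 25.
Unwound prefix: template[0:25] = GGACCAAACGTCGAACTAGCAAAGA
Complement it base by base (A<->T, C<->G), keeping left-to-right order:
  [0:5] GGACC -> CCTGG
  [5:10] AAACG -> TTTGC
  [10:15] TCGAA -> AGCTT
  [15:20] CTAGC -> GATCG
  [20:25] AAAGA -> TTTCT
Concatenate: CCTGGTTTGCAGCTTGATCGTTTCT (length 25; written aligned with the template, i.e. 3'->5').

Answer: CCTGGTTTGCAGCTTGATCGTTTCT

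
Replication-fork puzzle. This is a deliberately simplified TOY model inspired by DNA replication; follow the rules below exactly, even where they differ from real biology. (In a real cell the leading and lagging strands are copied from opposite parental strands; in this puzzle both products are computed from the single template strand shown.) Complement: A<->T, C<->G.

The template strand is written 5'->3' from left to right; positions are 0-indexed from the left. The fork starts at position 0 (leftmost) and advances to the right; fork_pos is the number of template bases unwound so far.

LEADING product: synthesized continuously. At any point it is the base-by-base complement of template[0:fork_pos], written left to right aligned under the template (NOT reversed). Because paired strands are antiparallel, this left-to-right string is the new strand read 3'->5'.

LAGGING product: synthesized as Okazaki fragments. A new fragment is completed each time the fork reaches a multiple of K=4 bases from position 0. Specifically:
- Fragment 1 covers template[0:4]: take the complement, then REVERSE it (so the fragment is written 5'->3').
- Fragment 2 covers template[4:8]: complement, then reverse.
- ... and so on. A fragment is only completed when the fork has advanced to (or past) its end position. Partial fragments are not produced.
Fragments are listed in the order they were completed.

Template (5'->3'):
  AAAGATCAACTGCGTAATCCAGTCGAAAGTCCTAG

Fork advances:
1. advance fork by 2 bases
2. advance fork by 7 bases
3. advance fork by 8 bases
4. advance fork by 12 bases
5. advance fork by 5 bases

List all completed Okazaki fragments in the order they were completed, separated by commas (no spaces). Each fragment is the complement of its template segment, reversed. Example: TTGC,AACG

Step 1: advance 2 -> fork_pos = 0 + 2 = 2. Next multiple of 4 is 4 (not reached); still 0 fragment(s).
Step 2: advance 7 -> fork_pos = 2 + 7 = 9. Reached multiple(s) of 4: 4, 8 -> fragments 1-2 completed (2 total).
Step 3: advance 8 -> fork_pos = 9 + 8 = 17. Reached multiple(s) of 4: 12, 16 -> fragments 3-4 completed (4 total).
Step 4: advance 12 -> fork_pos = 17 + 12 = 29. Reached multiple(s) of 4: 20, 24, 28 -> fragments 5-7 completed (7 total).
Step 5: advance 5 -> fork_pos = 29 + 5 = 34. Reached multiple(s) of 4: 32 -> fragment 8 completed (8 total).
Final fork_pos = 34, so 8 fragment(s) are complete. Build each: template segment -> complement -> reverse.
Fragment 1: template[0:4] = AAAG -> complement TTTC -> reversed CTTT
Fragment 2: template[4:8] = ATCA -> complement TAGT -> reversed TGAT
Fragment 3: template[8:12] = ACTG -> complement TGAC -> reversed CAGT
Fragment 4: template[12:16] = CGTA -> complement GCAT -> reversed TACG
Fragment 5: template[16:20] = ATCC -> complement TAGG -> reversed GGAT
Fragment 6: template[20:24] = AGTC -> complement TCAG -> reversed GACT
Fragment 7: template[24:28] = GAAA -> complement CTTT -> reversed TTTC
Fragment 8: template[28:32] = GTCC -> complement CAGG -> reversed GGAC

Answer: CTTT,TGAT,CAGT,TACG,GGAT,GACT,TTTC,GGAC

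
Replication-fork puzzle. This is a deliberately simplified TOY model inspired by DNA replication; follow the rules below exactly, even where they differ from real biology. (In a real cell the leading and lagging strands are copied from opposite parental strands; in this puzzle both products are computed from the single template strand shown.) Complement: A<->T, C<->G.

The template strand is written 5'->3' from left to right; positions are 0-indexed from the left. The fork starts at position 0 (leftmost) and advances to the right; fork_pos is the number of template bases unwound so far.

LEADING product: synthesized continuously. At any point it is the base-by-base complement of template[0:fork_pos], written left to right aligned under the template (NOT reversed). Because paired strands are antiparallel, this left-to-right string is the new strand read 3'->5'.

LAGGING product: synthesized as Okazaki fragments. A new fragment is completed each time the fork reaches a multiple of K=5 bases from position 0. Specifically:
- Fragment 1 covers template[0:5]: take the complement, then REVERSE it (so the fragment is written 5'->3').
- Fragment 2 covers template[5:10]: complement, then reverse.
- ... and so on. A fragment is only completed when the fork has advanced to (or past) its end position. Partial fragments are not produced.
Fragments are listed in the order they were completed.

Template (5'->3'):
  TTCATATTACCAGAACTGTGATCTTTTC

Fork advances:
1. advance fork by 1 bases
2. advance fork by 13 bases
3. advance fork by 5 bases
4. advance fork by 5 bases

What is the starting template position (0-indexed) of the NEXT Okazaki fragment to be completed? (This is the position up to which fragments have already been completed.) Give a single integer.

Answer: 20

Derivation:
Step 1: advance 1 -> fork_pos = 0 + 1 = 1. Next multiple of 5 is 5 (not reached); still 0 fragment(s).
Step 2: advance 13 -> fork_pos = 1 + 13 = 14. Reached multiple(s) of 5: 5, 10 -> fragments 1-2 completed (2 total).
Step 3: advance 5 -> fork_pos = 14 + 5 = 19. Reached multiple(s) of 5: 15 -> fragment 3 completed (3 total).
Step 4: advance 5 -> fork_pos = 19 + 5 = 24. Reached multiple(s) of 5: 20 -> fragment 4 completed (4 total).
4 fragment(s) completed, covering template[0:20] (4 x 5 = 20). The next fragment, fragment 5, covers template[20:25], so it starts at position 20.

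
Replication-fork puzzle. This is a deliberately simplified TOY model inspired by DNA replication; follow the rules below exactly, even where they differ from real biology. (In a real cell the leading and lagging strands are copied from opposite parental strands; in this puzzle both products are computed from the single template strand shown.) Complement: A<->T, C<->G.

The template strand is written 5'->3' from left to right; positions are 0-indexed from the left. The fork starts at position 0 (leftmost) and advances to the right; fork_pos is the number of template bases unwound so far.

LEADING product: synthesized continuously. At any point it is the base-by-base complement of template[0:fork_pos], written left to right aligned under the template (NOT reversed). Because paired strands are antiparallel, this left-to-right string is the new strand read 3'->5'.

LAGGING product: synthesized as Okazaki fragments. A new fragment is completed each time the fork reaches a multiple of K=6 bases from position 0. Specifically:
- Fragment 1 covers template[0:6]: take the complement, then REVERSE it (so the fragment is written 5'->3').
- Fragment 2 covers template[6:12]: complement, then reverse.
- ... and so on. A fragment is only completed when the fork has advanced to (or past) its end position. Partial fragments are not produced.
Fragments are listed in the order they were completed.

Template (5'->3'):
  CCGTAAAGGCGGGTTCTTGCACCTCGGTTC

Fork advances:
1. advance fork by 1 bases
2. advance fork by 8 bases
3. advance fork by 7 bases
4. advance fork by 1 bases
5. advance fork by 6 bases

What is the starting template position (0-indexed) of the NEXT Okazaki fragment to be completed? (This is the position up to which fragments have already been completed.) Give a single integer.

Step 1: advance 1 -> fork_pos = 0 + 1 = 1. Next multiple of 6 is 6 (not reached); still 0 fragment(s).
Step 2: advance 8 -> fork_pos = 1 + 8 = 9. Reached multiple(s) of 6: 6 -> fragment 1 completed (1 total).
Step 3: advance 7 -> fork_pos = 9 + 7 = 16. Reached multiple(s) of 6: 12 -> fragment 2 completed (2 total).
Step 4: advance 1 -> fork_pos = 16 + 1 = 17. Next multiple of 6 is 18 (not reached); still 2 fragment(s).
Step 5: advance 6 -> fork_pos = 17 + 6 = 23. Reached multiple(s) of 6: 18 -> fragment 3 completed (3 total).
3 fragment(s) completed, covering template[0:18] (3 x 6 = 18). The next fragment, fragment 4, covers template[18:24], so it starts at position 18.

Answer: 18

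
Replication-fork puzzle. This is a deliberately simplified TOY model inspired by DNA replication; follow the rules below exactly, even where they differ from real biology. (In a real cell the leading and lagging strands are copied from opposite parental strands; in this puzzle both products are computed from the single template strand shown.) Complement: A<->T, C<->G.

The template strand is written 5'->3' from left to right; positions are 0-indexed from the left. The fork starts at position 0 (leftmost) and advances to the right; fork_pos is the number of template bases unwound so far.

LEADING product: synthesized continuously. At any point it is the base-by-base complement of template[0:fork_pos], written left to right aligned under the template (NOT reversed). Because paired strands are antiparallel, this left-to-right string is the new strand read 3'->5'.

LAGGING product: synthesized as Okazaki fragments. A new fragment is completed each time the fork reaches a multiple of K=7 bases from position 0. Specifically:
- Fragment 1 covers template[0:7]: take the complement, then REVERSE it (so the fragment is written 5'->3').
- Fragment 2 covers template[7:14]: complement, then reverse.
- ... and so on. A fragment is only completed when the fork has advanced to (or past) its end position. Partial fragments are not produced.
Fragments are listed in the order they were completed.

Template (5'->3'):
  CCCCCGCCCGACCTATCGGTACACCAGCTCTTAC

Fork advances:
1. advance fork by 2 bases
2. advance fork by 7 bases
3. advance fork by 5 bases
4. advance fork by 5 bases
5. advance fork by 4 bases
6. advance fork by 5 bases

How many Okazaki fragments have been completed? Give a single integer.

Step 1: advance 2 -> fork_pos = 0 + 2 = 2. Next multiple of 7 is 7 (not reached); still 0 fragment(s).
Step 2: advance 7 -> fork_pos = 2 + 7 = 9. Reached multiple(s) of 7: 7 -> fragment 1 completed (1 total).
Step 3: advance 5 -> fork_pos = 9 + 5 = 14. Reached multiple(s) of 7: 14 -> fragment 2 completed (2 total).
Step 4: advance 5 -> fork_pos = 14 + 5 = 19. Next multiple of 7 is 21 (not reached); still 2 fragment(s).
Step 5: advance 4 -> fork_pos = 19 + 4 = 23. Reached multiple(s) of 7: 21 -> fragment 3 completed (3 total).
Step 6: advance 5 -> fork_pos = 23 + 5 = 28. Reached multiple(s) of 7: 28 -> fragment 4 completed (4 total).
Check: final fork_pos = 28; the multiples of 7 that are <= 28 are 7..28 -> 28 // 7 = 4 completed fragment(s).

Answer: 4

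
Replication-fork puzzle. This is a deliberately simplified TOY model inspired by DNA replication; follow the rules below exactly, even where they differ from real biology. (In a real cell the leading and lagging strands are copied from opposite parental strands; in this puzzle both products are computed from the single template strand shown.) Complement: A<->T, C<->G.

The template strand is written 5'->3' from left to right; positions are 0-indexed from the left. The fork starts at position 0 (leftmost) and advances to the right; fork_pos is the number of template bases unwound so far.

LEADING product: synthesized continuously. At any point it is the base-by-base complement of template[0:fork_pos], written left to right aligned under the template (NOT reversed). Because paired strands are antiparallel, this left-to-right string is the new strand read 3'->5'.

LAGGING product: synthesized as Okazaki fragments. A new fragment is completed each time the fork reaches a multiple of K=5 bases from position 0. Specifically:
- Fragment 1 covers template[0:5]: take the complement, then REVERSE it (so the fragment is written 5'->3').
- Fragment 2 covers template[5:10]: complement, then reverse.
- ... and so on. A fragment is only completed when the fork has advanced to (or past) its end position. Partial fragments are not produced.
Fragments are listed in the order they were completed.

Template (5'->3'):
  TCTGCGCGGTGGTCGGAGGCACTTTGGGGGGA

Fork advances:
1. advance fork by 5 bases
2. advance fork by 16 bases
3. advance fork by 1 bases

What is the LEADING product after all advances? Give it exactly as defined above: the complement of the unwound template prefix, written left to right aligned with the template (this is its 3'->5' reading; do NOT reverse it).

Step 1: advance 5 -> fork_pos = 0 + 5 = 5.
Step 2: advance 16 -> fork_pos = 5 + 16 = 21.
Step 3: advance 1 -> fork_pos = 21 + 1 = 22.
Unwound prefix: template[0:22] = TCTGCGCGGTGGTCGGAGGCAC
Complement it base by base (A<->T, C<->G), keeping left-to-right order:
  [0:5] TCTGC -> AGACG
  [5:10] GCGGT -> CGCCA
  [10:15] GGTCG -> CCAGC
  [15:20] GAGGC -> CTCCG
  [20:22] AC -> TG
Concatenate: AGACGCGCCACCAGCCTCCGTG (length 22; written aligned with the template, i.e. 3'->5').

Answer: AGACGCGCCACCAGCCTCCGTG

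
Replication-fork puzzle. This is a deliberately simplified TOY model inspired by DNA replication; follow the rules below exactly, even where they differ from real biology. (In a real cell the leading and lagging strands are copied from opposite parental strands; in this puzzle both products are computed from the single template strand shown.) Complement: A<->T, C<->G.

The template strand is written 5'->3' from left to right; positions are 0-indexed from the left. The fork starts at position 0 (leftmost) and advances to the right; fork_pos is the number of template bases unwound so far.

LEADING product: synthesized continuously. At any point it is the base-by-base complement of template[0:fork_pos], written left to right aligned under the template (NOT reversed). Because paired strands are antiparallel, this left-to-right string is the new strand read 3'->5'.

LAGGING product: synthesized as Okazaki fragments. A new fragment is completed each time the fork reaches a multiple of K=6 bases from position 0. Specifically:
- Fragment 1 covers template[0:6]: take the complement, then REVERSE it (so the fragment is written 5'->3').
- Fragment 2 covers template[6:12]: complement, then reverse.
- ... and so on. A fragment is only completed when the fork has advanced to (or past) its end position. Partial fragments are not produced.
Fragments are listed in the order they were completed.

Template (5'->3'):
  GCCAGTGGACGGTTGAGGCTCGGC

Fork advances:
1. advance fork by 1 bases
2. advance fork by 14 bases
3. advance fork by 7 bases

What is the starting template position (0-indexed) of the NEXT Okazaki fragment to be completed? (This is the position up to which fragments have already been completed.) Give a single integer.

Step 1: advance 1 -> fork_pos = 0 + 1 = 1. Next multiple of 6 is 6 (not reached); still 0 fragment(s).
Step 2: advance 14 -> fork_pos = 1 + 14 = 15. Reached multiple(s) of 6: 6, 12 -> fragments 1-2 completed (2 total).
Step 3: advance 7 -> fork_pos = 15 + 7 = 22. Reached multiple(s) of 6: 18 -> fragment 3 completed (3 total).
3 fragment(s) completed, covering template[0:18] (3 x 6 = 18). The next fragment, fragment 4, covers template[18:24], so it starts at position 18.

Answer: 18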